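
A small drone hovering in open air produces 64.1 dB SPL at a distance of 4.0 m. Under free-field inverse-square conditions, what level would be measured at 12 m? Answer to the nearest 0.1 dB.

54.6 dB SPL

For a point source in a free field, ΔL = −20·log₁₀(d₂/d₁).
ΔL = −20·log₁₀(12/4.0) = -9.54 dB, so L₂ = 64.1 + (-9.54) = 54.6 dB SPL.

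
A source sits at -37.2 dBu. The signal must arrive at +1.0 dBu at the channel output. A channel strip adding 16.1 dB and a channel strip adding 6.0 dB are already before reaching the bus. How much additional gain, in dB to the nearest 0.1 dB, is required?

16.1 dB

The required make-up gain is the shortfall in the dB sum.
G = +1.0 − (-37.2) − 16.1 − 6.0 = 16.1 dB.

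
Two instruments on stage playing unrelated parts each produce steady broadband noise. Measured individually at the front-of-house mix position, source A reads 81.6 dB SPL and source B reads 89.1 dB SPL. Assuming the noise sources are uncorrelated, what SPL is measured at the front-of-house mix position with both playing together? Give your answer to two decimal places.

89.81 dB SPL

Add the sources as powers (linear), then convert back to dB:
L_total = 10·log₁₀(10^(81.6/10) + 10^(89.1/10)) = 10·log₁₀(957400000) = 89.81 dB SPL.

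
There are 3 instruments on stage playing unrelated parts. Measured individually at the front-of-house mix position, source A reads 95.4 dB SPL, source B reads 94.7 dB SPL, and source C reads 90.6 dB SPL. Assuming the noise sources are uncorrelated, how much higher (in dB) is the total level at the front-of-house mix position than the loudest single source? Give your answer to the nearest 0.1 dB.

3.4 dB

Incoherent sources sum as intensities:
L_total = 10·log₁₀(10^(95.4/10) + 10^(94.7/10) + 10^(90.6/10)) = 98.79 dB SPL.
Excess over the loudest (95.4 dB): 98.79 − 95.4 = 3.4 dB.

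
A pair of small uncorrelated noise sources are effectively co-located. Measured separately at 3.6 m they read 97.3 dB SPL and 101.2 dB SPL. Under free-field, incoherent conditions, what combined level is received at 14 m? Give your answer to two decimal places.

90.89 dB SPL

Combined at 3.6 m: 10·log₁₀(10^(97.3/10)+10^(101.2/10)) = 102.684 dB SPL.
Then apply −20·log₁₀(14/3.6) = -11.797 dB → 90.89 dB SPL.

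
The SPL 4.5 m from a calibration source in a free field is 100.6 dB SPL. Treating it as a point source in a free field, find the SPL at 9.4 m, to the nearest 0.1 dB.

94.2 dB SPL

Free-field point source: level drops by 20·log₁₀ of the distance ratio.
ΔL = −20·log₁₀(9.4/4.5) = -6.40 dB, so L₂ = 100.6 + (-6.40) = 94.2 dB SPL.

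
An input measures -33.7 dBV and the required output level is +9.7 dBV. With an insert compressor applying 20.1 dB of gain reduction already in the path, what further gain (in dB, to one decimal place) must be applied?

The required make-up gain is the shortfall in the dB sum.
G = +9.7 − (-33.7) + 20.1 = 63.5 dB.

63.5 dB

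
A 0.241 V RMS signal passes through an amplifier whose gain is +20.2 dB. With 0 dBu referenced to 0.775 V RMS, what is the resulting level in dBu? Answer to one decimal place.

Input level: 20·log₁₀(0.241/0.775) = -10.15 dBu.
Output: -10.15 + 20.2 = +10.1 dBu.

+10.1 dBu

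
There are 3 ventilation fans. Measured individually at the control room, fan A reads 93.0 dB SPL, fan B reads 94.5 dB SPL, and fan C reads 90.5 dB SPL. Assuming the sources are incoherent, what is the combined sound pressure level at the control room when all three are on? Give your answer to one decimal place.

Add the sources as powers (linear), then convert back to dB:
L_total = 10·log₁₀(10^(93.0/10) + 10^(94.5/10) + 10^(90.5/10)) = 10·log₁₀(5936000000) = 97.7 dB SPL.

97.7 dB SPL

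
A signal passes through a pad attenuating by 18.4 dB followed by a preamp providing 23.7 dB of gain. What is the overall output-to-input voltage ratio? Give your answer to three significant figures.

1.84

Net gain = (−18.4) + 23.7 = 5.3 dB.
Voltage ratio = 10^(5.3/20) = 1.84.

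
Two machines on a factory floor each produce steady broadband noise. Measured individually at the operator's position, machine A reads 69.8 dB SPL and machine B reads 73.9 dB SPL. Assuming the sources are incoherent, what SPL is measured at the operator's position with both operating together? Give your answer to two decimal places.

75.33 dB SPL

Incoherent sources sum as intensities:
L_total = 10·log₁₀(10^(69.8/10) + 10^(73.9/10)) = 10·log₁₀(34100000) = 75.33 dB SPL.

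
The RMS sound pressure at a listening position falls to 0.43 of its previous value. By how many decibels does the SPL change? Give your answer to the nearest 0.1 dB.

-7.3 dB

SPL change from a pressure ratio uses the 20·log₁₀ form:
20·log₁₀(0.43) = -7.3 dB.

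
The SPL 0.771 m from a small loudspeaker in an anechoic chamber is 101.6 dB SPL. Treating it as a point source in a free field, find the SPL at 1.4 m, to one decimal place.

For a point source in a free field, ΔL = −20·log₁₀(d₂/d₁).
ΔL = −20·log₁₀(1.4/0.771) = -5.18 dB, so L₂ = 101.6 + (-5.18) = 96.4 dB SPL.

96.4 dB SPL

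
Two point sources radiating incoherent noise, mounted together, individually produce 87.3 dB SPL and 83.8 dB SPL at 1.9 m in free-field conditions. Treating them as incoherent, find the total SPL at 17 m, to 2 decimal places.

69.87 dB SPL

Combined at 1.9 m: 10·log₁₀(10^(87.3/10)+10^(83.8/10)) = 88.904 dB SPL.
Then apply −20·log₁₀(17/1.9) = -19.034 dB → 69.87 dB SPL.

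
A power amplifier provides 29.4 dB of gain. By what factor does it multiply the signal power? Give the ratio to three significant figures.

Power ratio = 10^(dB/10).
10^(29.4/10) = 10^(2.940) = 871.

871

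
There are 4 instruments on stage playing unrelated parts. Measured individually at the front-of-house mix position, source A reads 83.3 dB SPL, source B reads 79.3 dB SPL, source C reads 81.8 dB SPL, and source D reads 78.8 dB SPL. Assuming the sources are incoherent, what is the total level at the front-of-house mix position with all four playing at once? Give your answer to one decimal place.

Uncorrelated sources add in intensity (power), not in dB.
L_total = 10·log₁₀(10^(83.3/10) + 10^(79.3/10) + 10^(81.8/10) + 10^(78.8/10)) = 10·log₁₀(526100000) = 87.2 dB SPL.

87.2 dB SPL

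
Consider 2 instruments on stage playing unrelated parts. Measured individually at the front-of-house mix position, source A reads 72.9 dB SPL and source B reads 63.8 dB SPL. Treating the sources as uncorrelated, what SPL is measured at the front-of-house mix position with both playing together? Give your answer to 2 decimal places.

Incoherent sources sum as intensities:
L_total = 10·log₁₀(10^(72.9/10) + 10^(63.8/10)) = 10·log₁₀(21900000) = 73.40 dB SPL.

73.40 dB SPL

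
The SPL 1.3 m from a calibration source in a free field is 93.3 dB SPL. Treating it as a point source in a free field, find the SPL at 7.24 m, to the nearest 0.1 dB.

78.4 dB SPL

For a point source in a free field, ΔL = −20·log₁₀(d₂/d₁).
ΔL = −20·log₁₀(7.24/1.3) = -14.92 dB, so L₂ = 93.3 + (-14.92) = 78.4 dB SPL.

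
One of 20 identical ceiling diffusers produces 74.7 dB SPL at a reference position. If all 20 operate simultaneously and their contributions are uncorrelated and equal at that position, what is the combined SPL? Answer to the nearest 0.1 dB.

20 equal incoherent sources raise the level by 10·log₁₀(20) = 13.01 dB.
L_total = 74.7 + 13.01 = 87.7 dB SPL.

87.7 dB SPL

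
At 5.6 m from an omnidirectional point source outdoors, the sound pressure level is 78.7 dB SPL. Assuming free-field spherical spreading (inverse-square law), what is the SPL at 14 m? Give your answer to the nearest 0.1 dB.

70.7 dB SPL

Inverse-square spreading gives ΔL = −20·log₁₀(d₂/d₁).
ΔL = −20·log₁₀(14/5.6) = -7.96 dB, so L₂ = 78.7 + (-7.96) = 70.7 dB SPL.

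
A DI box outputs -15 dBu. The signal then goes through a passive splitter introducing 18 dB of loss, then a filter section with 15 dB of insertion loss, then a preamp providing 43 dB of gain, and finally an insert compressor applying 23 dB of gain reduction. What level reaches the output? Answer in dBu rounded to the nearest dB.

-28 dBu

In dB, series stages simply add:
-15 − 18 − 15 + 43 − 23 = -28 dBu.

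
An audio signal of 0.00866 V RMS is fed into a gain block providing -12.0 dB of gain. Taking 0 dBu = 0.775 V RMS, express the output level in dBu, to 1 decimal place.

Input level: 20·log₁₀(0.00866/0.775) = -39.04 dBu.
Output: -39.04 − 12.0 = -51.0 dBu.

-51.0 dBu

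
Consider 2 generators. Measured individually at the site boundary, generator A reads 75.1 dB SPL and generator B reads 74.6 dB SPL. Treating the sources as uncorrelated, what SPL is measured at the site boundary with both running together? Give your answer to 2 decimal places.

77.87 dB SPL

Uncorrelated sources add in intensity (power), not in dB.
L_total = 10·log₁₀(10^(75.1/10) + 10^(74.6/10)) = 10·log₁₀(61200000) = 77.87 dB SPL.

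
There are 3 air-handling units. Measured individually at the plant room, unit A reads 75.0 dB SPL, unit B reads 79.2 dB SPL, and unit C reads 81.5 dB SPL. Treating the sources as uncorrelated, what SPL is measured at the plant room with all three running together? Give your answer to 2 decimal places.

84.08 dB SPL

Incoherent sources sum as intensities:
L_total = 10·log₁₀(10^(75.0/10) + 10^(79.2/10) + 10^(81.5/10)) = 10·log₁₀(256100000) = 84.08 dB SPL.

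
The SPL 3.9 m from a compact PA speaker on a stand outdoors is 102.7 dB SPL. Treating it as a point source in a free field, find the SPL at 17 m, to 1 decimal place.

For a point source in a free field, ΔL = −20·log₁₀(d₂/d₁).
ΔL = −20·log₁₀(17/3.9) = -12.79 dB, so L₂ = 102.7 + (-12.79) = 89.9 dB SPL.

89.9 dB SPL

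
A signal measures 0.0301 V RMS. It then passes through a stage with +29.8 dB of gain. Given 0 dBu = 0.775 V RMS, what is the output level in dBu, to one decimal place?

Input level: 20·log₁₀(0.0301/0.775) = -28.21 dBu.
Output: -28.21 + 29.8 = +1.6 dBu.

+1.6 dBu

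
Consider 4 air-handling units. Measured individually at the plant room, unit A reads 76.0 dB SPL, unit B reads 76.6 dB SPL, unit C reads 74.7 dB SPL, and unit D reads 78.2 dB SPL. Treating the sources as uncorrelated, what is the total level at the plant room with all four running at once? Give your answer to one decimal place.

82.6 dB SPL

Incoherent sources sum as intensities:
L_total = 10·log₁₀(10^(76.0/10) + 10^(76.6/10) + 10^(74.7/10) + 10^(78.2/10)) = 10·log₁₀(181100000) = 82.6 dB SPL.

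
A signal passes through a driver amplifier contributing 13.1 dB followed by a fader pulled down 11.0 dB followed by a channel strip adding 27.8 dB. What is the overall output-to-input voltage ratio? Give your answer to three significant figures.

31.3

Net gain = 13.1 + (−11.0) + 27.8 = 29.9 dB.
Voltage ratio = 10^(29.9/20) = 31.3.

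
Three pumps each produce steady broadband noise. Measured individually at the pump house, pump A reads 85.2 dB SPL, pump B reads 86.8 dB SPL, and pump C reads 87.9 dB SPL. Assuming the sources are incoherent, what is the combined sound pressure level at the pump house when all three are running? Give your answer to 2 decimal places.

91.54 dB SPL

Incoherent sources sum as intensities:
L_total = 10·log₁₀(10^(85.2/10) + 10^(86.8/10) + 10^(87.9/10)) = 10·log₁₀(1426000000) = 91.54 dB SPL.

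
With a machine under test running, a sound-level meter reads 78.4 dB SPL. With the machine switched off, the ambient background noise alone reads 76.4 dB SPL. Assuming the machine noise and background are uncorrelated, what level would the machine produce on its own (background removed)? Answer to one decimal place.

74.1 dB SPL

Subtract intensities: L_src = 10·log₁₀(10^(L_total/10) − 10^(L_bg/10)).
L_src = 10·log₁₀(10^(78.4/10) − 10^(76.4/10)) = 10·log₁₀(25530000) = 74.1 dB SPL.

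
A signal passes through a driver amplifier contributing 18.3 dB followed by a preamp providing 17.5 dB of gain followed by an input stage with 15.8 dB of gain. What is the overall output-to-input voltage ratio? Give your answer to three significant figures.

380

Net gain = 18.3 + 17.5 + 15.8 = 51.6 dB.
Voltage ratio = 10^(51.6/20) = 380.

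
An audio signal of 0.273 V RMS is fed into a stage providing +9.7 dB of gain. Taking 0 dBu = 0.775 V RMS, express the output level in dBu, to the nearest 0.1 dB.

Input level: 20·log₁₀(0.273/0.775) = -9.06 dBu.
Output: -9.06 + 9.7 = +0.6 dBu.

+0.6 dBu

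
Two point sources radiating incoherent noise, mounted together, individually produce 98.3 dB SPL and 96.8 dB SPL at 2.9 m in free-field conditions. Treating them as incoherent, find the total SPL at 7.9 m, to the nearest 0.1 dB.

Combined at 2.9 m: 10·log₁₀(10^(98.3/10)+10^(96.8/10)) = 100.62 dB SPL.
Then apply −20·log₁₀(7.9/2.9) = -8.70 dB → 91.9 dB SPL.

91.9 dB SPL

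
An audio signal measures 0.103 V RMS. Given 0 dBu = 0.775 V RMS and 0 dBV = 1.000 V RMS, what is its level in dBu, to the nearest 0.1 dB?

-17.5 dBu

dBu = 20·log₁₀(V / 0.775 V).
20·log₁₀(0.103/0.775) = -17.5 dBu.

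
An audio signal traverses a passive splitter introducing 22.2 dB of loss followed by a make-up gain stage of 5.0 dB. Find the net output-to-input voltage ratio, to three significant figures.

0.138

Net gain = (−22.2) + 5.0 = -17.2 dB.
Voltage ratio = 10^(-17.2/20) = 0.138.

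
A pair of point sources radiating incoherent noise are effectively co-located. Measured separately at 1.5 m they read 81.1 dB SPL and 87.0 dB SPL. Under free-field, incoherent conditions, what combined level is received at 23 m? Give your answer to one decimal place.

64.3 dB SPL

Combined at 1.5 m: 10·log₁₀(10^(81.1/10)+10^(87.0/10)) = 87.99 dB SPL.
Then apply −20·log₁₀(23/1.5) = -23.71 dB → 64.3 dB SPL.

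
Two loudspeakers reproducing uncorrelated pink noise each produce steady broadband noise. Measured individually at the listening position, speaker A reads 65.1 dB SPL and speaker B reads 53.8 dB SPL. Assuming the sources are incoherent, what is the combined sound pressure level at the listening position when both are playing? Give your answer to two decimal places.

Incoherent sources sum as intensities:
L_total = 10·log₁₀(10^(65.1/10) + 10^(53.8/10)) = 10·log₁₀(3476000) = 65.41 dB SPL.

65.41 dB SPL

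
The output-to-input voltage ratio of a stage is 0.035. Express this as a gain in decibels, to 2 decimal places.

Voltage ratio → dB uses the 20·log₁₀ form:
20·log₁₀(0.035) = -29.12 dB.

-29.12 dB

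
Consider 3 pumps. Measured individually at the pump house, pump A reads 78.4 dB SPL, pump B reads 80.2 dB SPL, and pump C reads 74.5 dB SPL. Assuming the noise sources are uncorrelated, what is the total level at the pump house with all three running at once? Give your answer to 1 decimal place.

83.1 dB SPL

Uncorrelated sources add in intensity (power), not in dB.
L_total = 10·log₁₀(10^(78.4/10) + 10^(80.2/10) + 10^(74.5/10)) = 10·log₁₀(202100000) = 83.1 dB SPL.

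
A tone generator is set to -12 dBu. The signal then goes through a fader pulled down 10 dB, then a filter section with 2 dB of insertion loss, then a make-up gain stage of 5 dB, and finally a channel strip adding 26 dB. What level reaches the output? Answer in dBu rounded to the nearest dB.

In dB, series stages simply add:
-12 − 10 − 2 + 5 + 26 = +7 dBu.

+7 dBu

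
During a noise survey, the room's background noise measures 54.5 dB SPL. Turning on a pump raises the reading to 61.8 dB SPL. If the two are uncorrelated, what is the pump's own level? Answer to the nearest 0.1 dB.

Subtract intensities: L_src = 10·log₁₀(10^(L_total/10) − 10^(L_bg/10)).
L_src = 10·log₁₀(10^(61.8/10) − 10^(54.5/10)) = 10·log₁₀(1232000) = 60.9 dB SPL.

60.9 dB SPL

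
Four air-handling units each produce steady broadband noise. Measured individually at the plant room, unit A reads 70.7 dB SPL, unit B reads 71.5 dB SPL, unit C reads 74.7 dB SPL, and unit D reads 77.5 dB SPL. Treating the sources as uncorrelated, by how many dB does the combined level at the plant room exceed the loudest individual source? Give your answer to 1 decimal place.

Add the sources as powers (linear), then convert back to dB:
L_total = 10·log₁₀(10^(70.7/10) + 10^(71.5/10) + 10^(74.7/10) + 10^(77.5/10)) = 80.48 dB SPL.
Excess over the loudest (77.5 dB): 80.48 − 77.5 = 3.0 dB.

3.0 dB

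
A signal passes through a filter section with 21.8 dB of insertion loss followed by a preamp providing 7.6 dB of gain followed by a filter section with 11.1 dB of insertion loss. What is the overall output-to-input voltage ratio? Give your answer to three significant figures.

0.0543

Net gain = (−21.8) + 7.6 + (−11.1) = -25.3 dB.
Voltage ratio = 10^(-25.3/20) = 0.0543.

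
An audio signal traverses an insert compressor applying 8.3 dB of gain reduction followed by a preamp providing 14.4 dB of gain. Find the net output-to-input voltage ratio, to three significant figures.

2.02

Net gain = (−8.3) + 14.4 = 6.1 dB.
Voltage ratio = 10^(6.1/20) = 2.02.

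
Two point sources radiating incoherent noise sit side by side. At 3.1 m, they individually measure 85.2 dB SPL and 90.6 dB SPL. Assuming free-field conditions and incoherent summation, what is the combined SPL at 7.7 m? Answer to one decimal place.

Combined at 3.1 m: 10·log₁₀(10^(85.2/10)+10^(90.6/10)) = 91.70 dB SPL.
Then apply −20·log₁₀(7.7/3.1) = -7.90 dB → 83.8 dB SPL.

83.8 dB SPL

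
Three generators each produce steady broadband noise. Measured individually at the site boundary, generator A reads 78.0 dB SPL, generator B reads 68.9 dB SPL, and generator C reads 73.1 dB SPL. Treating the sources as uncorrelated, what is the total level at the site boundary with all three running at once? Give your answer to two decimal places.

Add the sources as powers (linear), then convert back to dB:
L_total = 10·log₁₀(10^(78.0/10) + 10^(68.9/10) + 10^(73.1/10)) = 10·log₁₀(91280000) = 79.60 dB SPL.

79.60 dB SPL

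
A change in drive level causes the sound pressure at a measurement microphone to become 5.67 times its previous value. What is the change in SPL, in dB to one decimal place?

15.1 dB

SPL change from a pressure ratio uses the 20·log₁₀ form:
20·log₁₀(5.67) = 15.1 dB.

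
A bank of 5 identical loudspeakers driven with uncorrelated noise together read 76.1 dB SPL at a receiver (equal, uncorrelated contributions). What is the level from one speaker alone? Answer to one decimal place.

5 equal incoherent sources add 10·log₁₀(5) = 6.99 dB over one source.
L_one = 76.1 − 6.99 = 69.1 dB SPL.

69.1 dB SPL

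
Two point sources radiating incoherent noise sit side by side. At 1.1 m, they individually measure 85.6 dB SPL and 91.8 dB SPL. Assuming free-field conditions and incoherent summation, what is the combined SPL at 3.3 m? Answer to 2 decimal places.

83.19 dB SPL

Combined at 1.1 m: 10·log₁₀(10^(85.6/10)+10^(91.8/10)) = 92.734 dB SPL.
Then apply −20·log₁₀(3.3/1.1) = -9.542 dB → 83.19 dB SPL.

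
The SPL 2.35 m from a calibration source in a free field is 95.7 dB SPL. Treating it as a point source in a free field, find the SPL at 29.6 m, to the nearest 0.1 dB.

Free-field point source: level drops by 20·log₁₀ of the distance ratio.
ΔL = −20·log₁₀(29.6/2.35) = -22.00 dB, so L₂ = 95.7 + (-22.00) = 73.7 dB SPL.

73.7 dB SPL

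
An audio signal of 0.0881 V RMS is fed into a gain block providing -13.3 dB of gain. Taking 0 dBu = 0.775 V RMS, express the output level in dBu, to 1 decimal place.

Input level: 20·log₁₀(0.0881/0.775) = -18.89 dBu.
Output: -18.89 − 13.3 = -32.2 dBu.

-32.2 dBu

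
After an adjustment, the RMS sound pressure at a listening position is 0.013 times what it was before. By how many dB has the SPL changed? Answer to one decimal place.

-37.7 dB

SPL change from a pressure ratio uses the 20·log₁₀ form:
20·log₁₀(0.013) = -37.7 dB.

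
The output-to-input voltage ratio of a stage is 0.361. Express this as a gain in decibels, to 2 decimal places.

Voltage is an amplitude quantity, so gain = 20·log₁₀(V_out/V_in).
20·log₁₀(0.361) = -8.85 dB.

-8.85 dB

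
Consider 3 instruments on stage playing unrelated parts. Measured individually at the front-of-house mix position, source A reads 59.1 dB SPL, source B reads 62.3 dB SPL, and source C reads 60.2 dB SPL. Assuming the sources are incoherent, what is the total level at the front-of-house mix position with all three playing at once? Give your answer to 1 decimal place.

65.5 dB SPL

Incoherent sources sum as intensities:
L_total = 10·log₁₀(10^(59.1/10) + 10^(62.3/10) + 10^(60.2/10)) = 10·log₁₀(3558000) = 65.5 dB SPL.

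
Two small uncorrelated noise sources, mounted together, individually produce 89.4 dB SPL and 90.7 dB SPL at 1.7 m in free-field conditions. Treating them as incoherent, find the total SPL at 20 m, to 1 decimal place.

71.7 dB SPL

Combined at 1.7 m: 10·log₁₀(10^(89.4/10)+10^(90.7/10)) = 93.11 dB SPL.
Then apply −20·log₁₀(20/1.7) = -21.41 dB → 71.7 dB SPL.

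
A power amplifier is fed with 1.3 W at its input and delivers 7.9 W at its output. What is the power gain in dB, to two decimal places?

For a power ratio, dB = 10·log₁₀(P₂/P₁).
10·log₁₀(7.9/1.3) = 10·log₁₀(6.077) = 7.84 dB.

7.84 dB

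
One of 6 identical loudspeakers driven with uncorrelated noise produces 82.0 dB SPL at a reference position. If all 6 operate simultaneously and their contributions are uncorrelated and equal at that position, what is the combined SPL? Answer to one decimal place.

89.8 dB SPL

6 equal incoherent sources raise the level by 10·log₁₀(6) = 7.78 dB.
L_total = 82.0 + 7.78 = 89.8 dB SPL.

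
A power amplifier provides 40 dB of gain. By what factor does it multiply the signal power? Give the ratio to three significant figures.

10000

Power ratio = 10^(dB/10).
10^(40/10) = 10^(4.000) = 10000.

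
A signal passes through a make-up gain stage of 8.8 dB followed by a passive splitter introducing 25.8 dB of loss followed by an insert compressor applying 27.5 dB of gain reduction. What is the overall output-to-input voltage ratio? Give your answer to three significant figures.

Net gain = 8.8 + (−25.8) + (−27.5) = -44.5 dB.
Voltage ratio = 10^(-44.5/20) = 0.00596.

0.00596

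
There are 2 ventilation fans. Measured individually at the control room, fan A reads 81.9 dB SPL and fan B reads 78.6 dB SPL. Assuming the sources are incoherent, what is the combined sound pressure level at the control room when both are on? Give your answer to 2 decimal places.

Incoherent sources sum as intensities:
L_total = 10·log₁₀(10^(81.9/10) + 10^(78.6/10)) = 10·log₁₀(227300000) = 83.57 dB SPL.

83.57 dB SPL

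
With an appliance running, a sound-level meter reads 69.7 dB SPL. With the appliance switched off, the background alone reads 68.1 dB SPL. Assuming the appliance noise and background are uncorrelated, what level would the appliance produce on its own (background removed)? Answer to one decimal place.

64.6 dB SPL

Subtract intensities: L_src = 10·log₁₀(10^(L_total/10) − 10^(L_bg/10)).
L_src = 10·log₁₀(10^(69.7/10) − 10^(68.1/10)) = 10·log₁₀(2876000) = 64.6 dB SPL.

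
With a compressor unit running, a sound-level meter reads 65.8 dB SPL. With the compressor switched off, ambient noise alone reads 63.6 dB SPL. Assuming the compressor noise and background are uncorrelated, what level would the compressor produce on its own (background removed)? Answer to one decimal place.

Background correction is a power subtraction:
L_src = 10·log₁₀(10^(65.8/10) − 10^(63.6/10)) = 10·log₁₀(1511000) = 61.8 dB SPL.

61.8 dB SPL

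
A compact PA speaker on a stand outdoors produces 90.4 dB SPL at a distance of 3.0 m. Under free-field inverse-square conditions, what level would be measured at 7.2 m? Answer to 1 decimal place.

82.8 dB SPL

For a point source in a free field, ΔL = −20·log₁₀(d₂/d₁).
ΔL = −20·log₁₀(7.2/3.0) = -7.60 dB, so L₂ = 90.4 + (-7.60) = 82.8 dB SPL.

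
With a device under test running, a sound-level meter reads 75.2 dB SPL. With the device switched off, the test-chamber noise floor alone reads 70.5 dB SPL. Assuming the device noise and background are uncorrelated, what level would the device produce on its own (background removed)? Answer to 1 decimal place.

Subtract intensities: L_src = 10·log₁₀(10^(L_total/10) − 10^(L_bg/10)).
L_src = 10·log₁₀(10^(75.2/10) − 10^(70.5/10)) = 10·log₁₀(21890000) = 73.4 dB SPL.

73.4 dB SPL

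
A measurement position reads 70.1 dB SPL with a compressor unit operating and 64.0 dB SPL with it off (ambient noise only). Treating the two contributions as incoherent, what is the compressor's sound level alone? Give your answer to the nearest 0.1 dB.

Subtract intensities: L_src = 10·log₁₀(10^(L_total/10) − 10^(L_bg/10)).
L_src = 10·log₁₀(10^(70.1/10) − 10^(64.0/10)) = 10·log₁₀(7721000) = 68.9 dB SPL.

68.9 dB SPL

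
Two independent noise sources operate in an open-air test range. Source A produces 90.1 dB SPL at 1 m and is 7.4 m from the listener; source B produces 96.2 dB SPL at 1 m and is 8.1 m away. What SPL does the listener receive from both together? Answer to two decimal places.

79.15 dB SPL

At the listener: L_A = 90.1 − 20·log₁₀(7.4) = 72.715 dB; L_B = 96.2 − 20·log₁₀(8.1) = 78.030 dB.
Combined: 10·log₁₀(10^(72.715/10)+10^(78.030/10)) = 79.15 dB SPL.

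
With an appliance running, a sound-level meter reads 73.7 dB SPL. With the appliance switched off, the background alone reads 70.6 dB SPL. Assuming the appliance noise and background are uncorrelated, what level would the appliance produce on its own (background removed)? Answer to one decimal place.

Subtract intensities: L_src = 10·log₁₀(10^(L_total/10) − 10^(L_bg/10)).
L_src = 10·log₁₀(10^(73.7/10) − 10^(70.6/10)) = 10·log₁₀(11960000) = 70.8 dB SPL.

70.8 dB SPL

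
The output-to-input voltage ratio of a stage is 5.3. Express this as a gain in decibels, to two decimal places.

14.49 dB

Voltage ratio → dB uses the 20·log₁₀ form:
20·log₁₀(5.3) = 14.49 dB.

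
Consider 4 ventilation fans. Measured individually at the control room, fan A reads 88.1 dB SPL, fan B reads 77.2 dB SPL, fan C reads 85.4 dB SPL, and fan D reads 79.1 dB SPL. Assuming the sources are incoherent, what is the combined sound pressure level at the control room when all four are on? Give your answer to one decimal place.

Incoherent sources sum as intensities:
L_total = 10·log₁₀(10^(88.1/10) + 10^(77.2/10) + 10^(85.4/10) + 10^(79.1/10)) = 10·log₁₀(1126000000) = 90.5 dB SPL.

90.5 dB SPL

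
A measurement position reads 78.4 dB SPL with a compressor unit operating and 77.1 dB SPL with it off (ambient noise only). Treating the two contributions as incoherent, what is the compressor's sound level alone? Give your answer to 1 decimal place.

72.5 dB SPL

Subtract intensities: L_src = 10·log₁₀(10^(L_total/10) − 10^(L_bg/10)).
L_src = 10·log₁₀(10^(78.4/10) − 10^(77.1/10)) = 10·log₁₀(17900000) = 72.5 dB SPL.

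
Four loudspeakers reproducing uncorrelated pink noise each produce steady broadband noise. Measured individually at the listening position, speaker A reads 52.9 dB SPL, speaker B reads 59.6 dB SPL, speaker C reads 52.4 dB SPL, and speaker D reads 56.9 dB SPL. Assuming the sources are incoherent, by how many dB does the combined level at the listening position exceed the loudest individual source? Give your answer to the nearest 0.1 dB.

Add the sources as powers (linear), then convert back to dB:
L_total = 10·log₁₀(10^(52.9/10) + 10^(59.6/10) + 10^(52.4/10) + 10^(56.9/10)) = 62.48 dB SPL.
Excess over the loudest (59.6 dB): 62.48 − 59.6 = 2.9 dB.

2.9 dB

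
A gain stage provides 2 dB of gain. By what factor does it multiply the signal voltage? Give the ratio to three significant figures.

Voltage ratio = 10^(dB/20).
10^(2/20) = 10^(0.1000) = 1.26.

1.26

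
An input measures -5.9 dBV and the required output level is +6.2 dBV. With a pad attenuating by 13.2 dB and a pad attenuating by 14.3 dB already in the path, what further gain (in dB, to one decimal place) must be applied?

39.6 dB

The required make-up gain is the shortfall in the dB sum.
G = +6.2 − (-5.9) + 13.2 + 14.3 = 39.6 dB.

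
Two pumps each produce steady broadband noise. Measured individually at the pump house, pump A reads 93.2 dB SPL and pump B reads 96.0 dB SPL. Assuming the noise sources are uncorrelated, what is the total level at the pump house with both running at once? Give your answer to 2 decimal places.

97.83 dB SPL

Uncorrelated sources add in intensity (power), not in dB.
L_total = 10·log₁₀(10^(93.2/10) + 10^(96.0/10)) = 10·log₁₀(6070000000) = 97.83 dB SPL.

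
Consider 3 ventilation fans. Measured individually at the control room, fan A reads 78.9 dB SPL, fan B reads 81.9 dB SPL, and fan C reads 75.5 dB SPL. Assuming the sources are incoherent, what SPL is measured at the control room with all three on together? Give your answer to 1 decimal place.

Uncorrelated sources add in intensity (power), not in dB.
L_total = 10·log₁₀(10^(78.9/10) + 10^(81.9/10) + 10^(75.5/10)) = 10·log₁₀(268000000) = 84.3 dB SPL.

84.3 dB SPL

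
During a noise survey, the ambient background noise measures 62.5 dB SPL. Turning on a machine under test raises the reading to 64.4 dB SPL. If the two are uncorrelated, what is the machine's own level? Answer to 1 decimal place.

59.9 dB SPL

Subtract intensities: L_src = 10·log₁₀(10^(L_total/10) − 10^(L_bg/10)).
L_src = 10·log₁₀(10^(64.4/10) − 10^(62.5/10)) = 10·log₁₀(975900) = 59.9 dB SPL.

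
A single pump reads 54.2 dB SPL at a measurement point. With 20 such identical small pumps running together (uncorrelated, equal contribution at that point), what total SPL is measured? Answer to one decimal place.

20 equal incoherent sources raise the level by 10·log₁₀(20) = 13.01 dB.
L_total = 54.2 + 13.01 = 67.2 dB SPL.

67.2 dB SPL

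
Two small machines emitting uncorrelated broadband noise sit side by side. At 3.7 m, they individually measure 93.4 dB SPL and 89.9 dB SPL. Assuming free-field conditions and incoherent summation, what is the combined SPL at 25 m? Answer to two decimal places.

Combined at 3.7 m: 10·log₁₀(10^(93.4/10)+10^(89.9/10)) = 95.004 dB SPL.
Then apply −20·log₁₀(25/3.7) = -16.595 dB → 78.41 dB SPL.

78.41 dB SPL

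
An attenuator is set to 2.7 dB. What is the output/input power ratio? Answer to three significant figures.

Power ratio = 10^(dB/10).
10^(-2.7/10) = 10^(-0.2700) = 0.537.

0.537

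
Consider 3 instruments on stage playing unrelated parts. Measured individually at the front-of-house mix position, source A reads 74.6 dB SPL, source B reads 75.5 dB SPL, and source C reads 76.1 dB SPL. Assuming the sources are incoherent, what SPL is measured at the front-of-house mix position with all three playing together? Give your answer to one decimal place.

80.2 dB SPL

Uncorrelated sources add in intensity (power), not in dB.
L_total = 10·log₁₀(10^(74.6/10) + 10^(75.5/10) + 10^(76.1/10)) = 10·log₁₀(105100000) = 80.2 dB SPL.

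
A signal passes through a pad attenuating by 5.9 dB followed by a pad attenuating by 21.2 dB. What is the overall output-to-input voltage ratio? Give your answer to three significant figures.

0.0442

Net gain = (−5.9) + (−21.2) = -27.1 dB.
Voltage ratio = 10^(-27.1/20) = 0.0442.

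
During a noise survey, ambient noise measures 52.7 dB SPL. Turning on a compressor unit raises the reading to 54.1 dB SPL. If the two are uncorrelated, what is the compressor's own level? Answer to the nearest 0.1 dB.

Background correction is a power subtraction:
L_src = 10·log₁₀(10^(54.1/10) − 10^(52.7/10)) = 10·log₁₀(70830) = 48.5 dB SPL.

48.5 dB SPL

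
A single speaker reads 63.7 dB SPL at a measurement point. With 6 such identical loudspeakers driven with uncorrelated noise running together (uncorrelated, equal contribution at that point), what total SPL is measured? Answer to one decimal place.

71.5 dB SPL

6 equal incoherent sources raise the level by 10·log₁₀(6) = 7.78 dB.
L_total = 63.7 + 7.78 = 71.5 dB SPL.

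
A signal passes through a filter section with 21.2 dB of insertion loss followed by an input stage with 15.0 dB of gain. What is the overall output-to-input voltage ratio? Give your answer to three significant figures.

0.490

Net gain = (−21.2) + 15.0 = -6.2 dB.
Voltage ratio = 10^(-6.2/20) = 0.490.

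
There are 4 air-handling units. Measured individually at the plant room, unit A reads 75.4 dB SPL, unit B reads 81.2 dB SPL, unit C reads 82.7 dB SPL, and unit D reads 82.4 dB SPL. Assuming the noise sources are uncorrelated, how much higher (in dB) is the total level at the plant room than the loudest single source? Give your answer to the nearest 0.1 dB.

Incoherent sources sum as intensities:
L_total = 10·log₁₀(10^(75.4/10) + 10^(81.2/10) + 10^(82.7/10) + 10^(82.4/10)) = 87.21 dB SPL.
Excess over the loudest (82.7 dB): 87.21 − 82.7 = 4.5 dB.

4.5 dB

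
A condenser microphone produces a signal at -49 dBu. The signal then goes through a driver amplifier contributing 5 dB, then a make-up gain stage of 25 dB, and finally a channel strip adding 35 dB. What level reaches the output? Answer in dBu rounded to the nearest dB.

+16 dBu

In dB, series stages simply add:
-49 + 5 + 25 + 35 = +16 dBu.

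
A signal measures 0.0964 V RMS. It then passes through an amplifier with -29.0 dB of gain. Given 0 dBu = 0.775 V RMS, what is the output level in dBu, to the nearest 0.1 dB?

Input level: 20·log₁₀(0.0964/0.775) = -18.10 dBu.
Output: -18.10 − 29.0 = -47.1 dBu.

-47.1 dBu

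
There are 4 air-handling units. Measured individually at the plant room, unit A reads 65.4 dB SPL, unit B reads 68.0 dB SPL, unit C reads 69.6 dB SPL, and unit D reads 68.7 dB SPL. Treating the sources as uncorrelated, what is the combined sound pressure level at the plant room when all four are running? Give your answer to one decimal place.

74.2 dB SPL

Uncorrelated sources add in intensity (power), not in dB.
L_total = 10·log₁₀(10^(65.4/10) + 10^(68.0/10) + 10^(69.6/10) + 10^(68.7/10)) = 10·log₁₀(26310000) = 74.2 dB SPL.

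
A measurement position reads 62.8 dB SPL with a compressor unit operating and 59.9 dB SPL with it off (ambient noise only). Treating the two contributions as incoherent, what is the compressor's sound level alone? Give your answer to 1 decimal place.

59.7 dB SPL

Subtract intensities: L_src = 10·log₁₀(10^(L_total/10) − 10^(L_bg/10)).
L_src = 10·log₁₀(10^(62.8/10) − 10^(59.9/10)) = 10·log₁₀(928200) = 59.7 dB SPL.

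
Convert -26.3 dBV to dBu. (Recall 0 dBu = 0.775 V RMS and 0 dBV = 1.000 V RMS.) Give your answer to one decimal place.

The offset between the scales is 20·log₁₀(0.775/1.000) = −2.214 dB.
So dBu = -26.3 + 2.214 = -24.1 dBu.

-24.1 dBu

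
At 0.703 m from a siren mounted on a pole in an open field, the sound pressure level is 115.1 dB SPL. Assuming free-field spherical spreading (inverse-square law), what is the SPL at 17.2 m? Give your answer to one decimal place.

Free-field point source: level drops by 20·log₁₀ of the distance ratio.
ΔL = −20·log₁₀(17.2/0.703) = -27.77 dB, so L₂ = 115.1 + (-27.77) = 87.3 dB SPL.

87.3 dB SPL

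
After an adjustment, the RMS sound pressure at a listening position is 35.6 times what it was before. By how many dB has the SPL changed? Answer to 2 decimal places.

Sound pressure is an amplitude quantity: ΔL = 20·log₁₀(p₂/p₁).
20·log₁₀(35.6) = 31.03 dB.

31.03 dB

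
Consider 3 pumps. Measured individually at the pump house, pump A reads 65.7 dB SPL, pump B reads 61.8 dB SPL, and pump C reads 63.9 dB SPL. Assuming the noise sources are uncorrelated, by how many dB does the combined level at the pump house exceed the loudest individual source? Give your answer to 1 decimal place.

3.2 dB

Add the sources as powers (linear), then convert back to dB:
L_total = 10·log₁₀(10^(65.7/10) + 10^(61.8/10) + 10^(63.9/10)) = 68.86 dB SPL.
Excess over the loudest (65.7 dB): 68.86 − 65.7 = 3.2 dB.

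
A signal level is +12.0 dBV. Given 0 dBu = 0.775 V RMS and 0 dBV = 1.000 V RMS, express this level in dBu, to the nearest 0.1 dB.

+14.2 dBu

The offset between the scales is 20·log₁₀(0.775/1.000) = −2.214 dB.
So dBu = +12.0 + 2.214 = +14.2 dBu.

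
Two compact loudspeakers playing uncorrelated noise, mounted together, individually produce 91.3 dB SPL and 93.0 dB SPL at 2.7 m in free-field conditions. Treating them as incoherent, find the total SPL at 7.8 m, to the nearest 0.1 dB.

Combined at 2.7 m: 10·log₁₀(10^(91.3/10)+10^(93.0/10)) = 95.24 dB SPL.
Then apply −20·log₁₀(7.8/2.7) = -9.21 dB → 86.0 dB SPL.

86.0 dB SPL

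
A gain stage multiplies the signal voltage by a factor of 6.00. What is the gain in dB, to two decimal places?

15.56 dB

Voltage ratio → dB uses the 20·log₁₀ form:
20·log₁₀(6.00) = 15.56 dB.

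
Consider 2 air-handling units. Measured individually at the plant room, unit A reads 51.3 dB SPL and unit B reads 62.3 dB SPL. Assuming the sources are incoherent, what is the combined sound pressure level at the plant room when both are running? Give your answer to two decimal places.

Uncorrelated sources add in intensity (power), not in dB.
L_total = 10·log₁₀(10^(51.3/10) + 10^(62.3/10)) = 10·log₁₀(1833000) = 62.63 dB SPL.

62.63 dB SPL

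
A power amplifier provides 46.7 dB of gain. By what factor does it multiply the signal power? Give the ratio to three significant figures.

46800

Power ratio = 10^(dB/10).
10^(46.7/10) = 10^(4.670) = 46800.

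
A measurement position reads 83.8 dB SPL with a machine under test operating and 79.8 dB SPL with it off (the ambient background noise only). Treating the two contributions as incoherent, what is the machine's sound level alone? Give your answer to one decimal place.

81.6 dB SPL

Subtract intensities: L_src = 10·log₁₀(10^(L_total/10) − 10^(L_bg/10)).
L_src = 10·log₁₀(10^(83.8/10) − 10^(79.8/10)) = 10·log₁₀(144400000) = 81.6 dB SPL.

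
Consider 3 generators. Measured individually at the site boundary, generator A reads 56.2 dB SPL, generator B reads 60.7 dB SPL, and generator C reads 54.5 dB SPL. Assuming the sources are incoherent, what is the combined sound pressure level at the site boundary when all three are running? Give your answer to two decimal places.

Add the sources as powers (linear), then convert back to dB:
L_total = 10·log₁₀(10^(56.2/10) + 10^(60.7/10) + 10^(54.5/10)) = 10·log₁₀(1874000) = 62.73 dB SPL.

62.73 dB SPL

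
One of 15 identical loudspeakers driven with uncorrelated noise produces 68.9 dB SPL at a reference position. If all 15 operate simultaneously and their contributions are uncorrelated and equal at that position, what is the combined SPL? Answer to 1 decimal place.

15 equal incoherent sources raise the level by 10·log₁₀(15) = 11.76 dB.
L_total = 68.9 + 11.76 = 80.7 dB SPL.

80.7 dB SPL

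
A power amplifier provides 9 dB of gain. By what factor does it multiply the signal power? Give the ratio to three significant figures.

7.94

Power ratio = 10^(dB/10).
10^(9/10) = 10^(0.9000) = 7.94.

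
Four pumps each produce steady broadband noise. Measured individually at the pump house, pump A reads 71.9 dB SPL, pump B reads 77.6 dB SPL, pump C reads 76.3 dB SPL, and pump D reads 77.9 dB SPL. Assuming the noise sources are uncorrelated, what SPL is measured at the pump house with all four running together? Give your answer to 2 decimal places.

Uncorrelated sources add in intensity (power), not in dB.
L_total = 10·log₁₀(10^(71.9/10) + 10^(77.6/10) + 10^(76.3/10) + 10^(77.9/10)) = 10·log₁₀(177300000) = 82.49 dB SPL.

82.49 dB SPL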